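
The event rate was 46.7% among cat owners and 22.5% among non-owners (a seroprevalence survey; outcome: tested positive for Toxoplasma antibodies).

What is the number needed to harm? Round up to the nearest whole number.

5

absolute risk difference = 0.242000
1 / 0.242000 = 4.132 → round up → 5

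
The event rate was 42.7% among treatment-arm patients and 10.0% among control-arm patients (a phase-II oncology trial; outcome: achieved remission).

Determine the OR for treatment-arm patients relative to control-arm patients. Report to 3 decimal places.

odds, treatment-arm patients = 0.4270/0.5730 = 0.7452
odds, control-arm patients = 0.1000/0.9000 = 0.1111
OR = 0.7452 / 0.1111 = 6.707

OR: 6.707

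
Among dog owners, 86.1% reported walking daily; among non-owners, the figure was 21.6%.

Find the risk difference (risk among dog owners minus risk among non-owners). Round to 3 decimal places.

risk difference = 0.8610 − 0.2160 = 0.645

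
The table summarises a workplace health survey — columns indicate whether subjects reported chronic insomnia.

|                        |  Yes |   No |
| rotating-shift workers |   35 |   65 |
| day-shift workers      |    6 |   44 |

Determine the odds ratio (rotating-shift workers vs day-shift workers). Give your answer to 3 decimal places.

OR = (35 × 44) / (65 × 6) = 1540/390 ≈ 3.949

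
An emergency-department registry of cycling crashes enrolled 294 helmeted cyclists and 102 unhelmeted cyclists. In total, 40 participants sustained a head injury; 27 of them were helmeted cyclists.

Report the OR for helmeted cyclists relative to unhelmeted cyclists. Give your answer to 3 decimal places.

OR ≈ 0.692

helmeted cyclists without the outcome: 294 − 27 = 267
unhelmeted cyclists with the outcome: 40 − 27 = 13
unhelmeted cyclists without the outcome: 102 − 13 = 89
odds, helmeted cyclists = 27/267 = 0.1011
odds, unhelmeted cyclists = 13/89 = 0.1461
OR = 0.1011 / 0.1461 = 0.692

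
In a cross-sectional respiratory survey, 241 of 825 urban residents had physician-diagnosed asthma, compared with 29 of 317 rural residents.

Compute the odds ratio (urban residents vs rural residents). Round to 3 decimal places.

4.098

odds, urban residents = 241/584 = 0.4127
odds, rural residents = 29/288 = 0.1007
OR = 0.4127 / 0.1007 = 4.098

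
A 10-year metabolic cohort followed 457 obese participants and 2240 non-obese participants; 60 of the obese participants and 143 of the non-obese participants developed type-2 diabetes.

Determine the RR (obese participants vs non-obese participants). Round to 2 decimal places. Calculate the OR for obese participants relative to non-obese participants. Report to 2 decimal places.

risk, obese participants = 60/457 = 0.1313
risk, non-obese participants = 143/2240 = 0.0638
RR = 0.1313 / 0.0638 = 2.06
odds, obese participants = 60/397 = 0.1511
odds, non-obese participants = 143/2097 = 0.0682
OR = 0.1511 / 0.0682 = 2.22

RR = 2.06; OR = 2.22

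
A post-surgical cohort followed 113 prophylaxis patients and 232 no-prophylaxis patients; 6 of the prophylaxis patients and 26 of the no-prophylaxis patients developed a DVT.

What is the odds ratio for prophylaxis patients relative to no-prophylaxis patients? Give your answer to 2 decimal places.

OR = (6 × 206) / (107 × 26) = 1236/2782 ≈ 0.44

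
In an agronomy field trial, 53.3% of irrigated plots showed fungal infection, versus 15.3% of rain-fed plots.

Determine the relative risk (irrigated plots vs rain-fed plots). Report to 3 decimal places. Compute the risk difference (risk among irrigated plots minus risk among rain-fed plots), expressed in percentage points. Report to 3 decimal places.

RR = 0.5330 / 0.1530 = 3.484
risk difference = 0.5330 − 0.1530 = 0.3800 → 38.000 percentage points

RR = 3.484; RD = 38.000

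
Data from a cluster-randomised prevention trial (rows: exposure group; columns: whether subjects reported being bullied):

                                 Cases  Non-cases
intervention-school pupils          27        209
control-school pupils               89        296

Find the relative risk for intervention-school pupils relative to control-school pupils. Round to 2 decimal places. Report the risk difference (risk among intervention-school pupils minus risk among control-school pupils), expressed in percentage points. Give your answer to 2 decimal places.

risk, intervention-school pupils = 27/236 = 0.1144
risk, control-school pupils = 89/385 = 0.2312
RR = 0.1144 / 0.2312 = 0.49
risk difference = 0.1144 − 0.2312 = -0.1168 → -11.68 percentage points

RR = 0.49; RD = -11.68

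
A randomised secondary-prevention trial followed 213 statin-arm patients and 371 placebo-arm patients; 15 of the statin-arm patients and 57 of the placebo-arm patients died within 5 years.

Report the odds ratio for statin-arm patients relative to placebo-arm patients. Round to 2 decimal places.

OR = (15 × 314) / (198 × 57) = 4710/11286 ≈ 0.42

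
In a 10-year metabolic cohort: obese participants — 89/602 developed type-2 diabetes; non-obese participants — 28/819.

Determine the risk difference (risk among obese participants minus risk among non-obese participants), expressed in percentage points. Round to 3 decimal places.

risk, obese participants = 89/602 = 0.14784
risk, non-obese participants = 28/819 = 0.03419
risk difference = 0.14784 − 0.03419 = 0.11365 → 11.365 percentage points

11.365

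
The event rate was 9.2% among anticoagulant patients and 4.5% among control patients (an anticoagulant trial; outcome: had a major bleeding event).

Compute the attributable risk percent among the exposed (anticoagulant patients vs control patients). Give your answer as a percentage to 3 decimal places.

AR% = (0.09200 − 0.04500) / 0.09200 = 0.5109 → 51.087%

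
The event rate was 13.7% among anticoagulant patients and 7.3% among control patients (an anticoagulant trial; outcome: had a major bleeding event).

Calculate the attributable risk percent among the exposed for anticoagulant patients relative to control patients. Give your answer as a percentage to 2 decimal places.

AR% = (0.1370 − 0.0730) / 0.1370 = 0.4672 → 46.72%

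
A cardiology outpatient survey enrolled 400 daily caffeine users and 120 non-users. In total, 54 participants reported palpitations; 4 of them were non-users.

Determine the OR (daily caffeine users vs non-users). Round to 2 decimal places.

OR = 4.14

daily caffeine users with the outcome: 54 − 4 = 50
daily caffeine users without the outcome: 400 − 50 = 350
non-users without the outcome: 120 − 4 = 116
OR = (50 × 116) / (350 × 4) = 5800/1400 ≈ 4.14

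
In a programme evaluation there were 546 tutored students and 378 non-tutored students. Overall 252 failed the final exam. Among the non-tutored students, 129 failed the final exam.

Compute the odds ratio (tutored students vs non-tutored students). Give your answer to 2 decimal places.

tutored students with the outcome: 252 − 129 = 123
tutored students without the outcome: 546 − 123 = 423
non-tutored students without the outcome: 378 − 129 = 249
OR = (123 × 249) / (423 × 129) = 30627/54567 ≈ 0.56

0.56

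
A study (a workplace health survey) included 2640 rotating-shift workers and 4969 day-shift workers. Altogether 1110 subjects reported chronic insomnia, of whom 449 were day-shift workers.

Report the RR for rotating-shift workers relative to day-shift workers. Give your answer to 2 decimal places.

rotating-shift workers with the outcome: 1110 − 449 = 661
rotating-shift workers without the outcome: 2640 − 661 = 1979
day-shift workers without the outcome: 4969 − 449 = 4520
risk, rotating-shift workers = 661/2640 = 0.2504
risk, day-shift workers = 449/4969 = 0.0904
RR = 0.2504 / 0.0904 = 2.77

RR = 2.77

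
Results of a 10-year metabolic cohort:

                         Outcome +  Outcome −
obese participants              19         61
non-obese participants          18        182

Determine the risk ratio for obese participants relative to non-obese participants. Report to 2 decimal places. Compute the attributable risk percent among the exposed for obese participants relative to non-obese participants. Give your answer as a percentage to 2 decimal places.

RR = 2.64; AR% = 62.11%

risk, obese participants = 19/80 = 0.2375
risk, non-obese participants = 18/200 = 0.0900
RR = 0.2375 / 0.0900 = 2.64
AR% = (0.2375 − 0.0900) / 0.2375 = 0.6211 → 62.11%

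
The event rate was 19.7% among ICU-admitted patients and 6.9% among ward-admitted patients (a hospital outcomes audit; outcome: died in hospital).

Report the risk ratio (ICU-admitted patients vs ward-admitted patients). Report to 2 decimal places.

RR = 0.1970 / 0.0690 = 2.86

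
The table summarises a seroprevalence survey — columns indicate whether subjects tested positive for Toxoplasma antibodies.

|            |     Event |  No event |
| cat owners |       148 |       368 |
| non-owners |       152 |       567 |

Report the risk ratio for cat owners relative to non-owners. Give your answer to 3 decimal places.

risk, cat owners = 148/516 = 0.2868
risk, non-owners = 152/719 = 0.2114
RR = 0.2868 / 0.2114 = 1.357

RR = 1.357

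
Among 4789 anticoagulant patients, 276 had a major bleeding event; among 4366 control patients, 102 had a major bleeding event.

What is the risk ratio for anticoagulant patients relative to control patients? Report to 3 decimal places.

risk, anticoagulant patients = 276/4789 = 0.05763
risk, control patients = 102/4366 = 0.02336
RR = 0.05763 / 0.02336 = 2.467

2.467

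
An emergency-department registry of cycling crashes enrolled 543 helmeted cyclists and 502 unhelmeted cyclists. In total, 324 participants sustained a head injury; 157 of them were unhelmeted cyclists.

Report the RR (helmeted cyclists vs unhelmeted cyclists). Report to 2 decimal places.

0.98

helmeted cyclists with the outcome: 324 − 157 = 167
helmeted cyclists without the outcome: 543 − 167 = 376
unhelmeted cyclists without the outcome: 502 − 157 = 345
risk, helmeted cyclists = 167/543 = 0.3076
risk, unhelmeted cyclists = 157/502 = 0.3127
RR = 0.3076 / 0.3127 = 0.98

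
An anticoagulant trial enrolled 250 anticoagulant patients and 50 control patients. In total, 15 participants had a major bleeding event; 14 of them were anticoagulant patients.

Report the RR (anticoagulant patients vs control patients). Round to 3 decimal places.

anticoagulant patients without the outcome: 250 − 14 = 236
control patients with the outcome: 15 − 14 = 1
control patients without the outcome: 50 − 1 = 49
risk, anticoagulant patients = 14/250 = 0.05600
risk, control patients = 1/50 = 0.02000
RR = 0.05600 / 0.02000 = 2.800

2.800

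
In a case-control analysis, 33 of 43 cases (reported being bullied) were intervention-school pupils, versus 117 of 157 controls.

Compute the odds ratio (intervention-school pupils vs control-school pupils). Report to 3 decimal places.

OR = (33 × 40) / (117 × 10) = 1320/1170 ≈ 1.128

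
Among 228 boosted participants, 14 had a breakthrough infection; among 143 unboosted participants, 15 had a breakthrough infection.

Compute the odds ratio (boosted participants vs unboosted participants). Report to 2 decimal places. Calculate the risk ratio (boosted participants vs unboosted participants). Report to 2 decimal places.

odds, boosted participants = 14/214 = 0.0654
odds, unboosted participants = 15/128 = 0.1172
OR = 0.0654 / 0.1172 = 0.56
risk, boosted participants = 14/228 = 0.0614
risk, unboosted participants = 15/143 = 0.1049
RR = 0.0614 / 0.1049 = 0.59

OR = 0.56; RR = 0.59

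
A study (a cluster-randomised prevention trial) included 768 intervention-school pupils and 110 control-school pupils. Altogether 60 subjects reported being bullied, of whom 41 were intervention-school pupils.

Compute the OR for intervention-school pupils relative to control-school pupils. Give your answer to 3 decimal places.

intervention-school pupils without the outcome: 768 − 41 = 727
control-school pupils with the outcome: 60 − 41 = 19
control-school pupils without the outcome: 110 − 19 = 91
odds, intervention-school pupils = 41/727 = 0.0564
odds, control-school pupils = 19/91 = 0.2088
OR = 0.0564 / 0.2088 = 0.270

0.270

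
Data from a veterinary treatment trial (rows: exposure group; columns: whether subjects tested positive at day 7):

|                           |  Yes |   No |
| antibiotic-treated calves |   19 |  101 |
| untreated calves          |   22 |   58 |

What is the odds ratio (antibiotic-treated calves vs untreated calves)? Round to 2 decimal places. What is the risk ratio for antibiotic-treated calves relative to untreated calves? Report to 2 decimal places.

odds, antibiotic-treated calves = 19/101 = 0.1881
odds, untreated calves = 22/58 = 0.3793
OR = 0.1881 / 0.3793 = 0.50
risk, antibiotic-treated calves = 19/120 = 0.1583
risk, untreated calves = 22/80 = 0.2750
RR = 0.1583 / 0.2750 = 0.58

OR = 0.50; RR = 0.58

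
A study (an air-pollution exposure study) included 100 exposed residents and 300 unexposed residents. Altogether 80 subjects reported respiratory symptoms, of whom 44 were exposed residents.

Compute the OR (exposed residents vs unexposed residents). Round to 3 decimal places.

OR: 5.762

exposed residents without the outcome: 100 − 44 = 56
unexposed residents with the outcome: 80 − 44 = 36
unexposed residents without the outcome: 300 − 36 = 264
OR = (44 × 264) / (56 × 36) = 11616/2016 ≈ 5.762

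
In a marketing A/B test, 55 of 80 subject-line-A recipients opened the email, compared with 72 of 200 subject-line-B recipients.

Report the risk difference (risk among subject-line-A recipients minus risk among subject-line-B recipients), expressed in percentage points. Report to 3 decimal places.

risk, subject-line-A recipients = 55/80 = 0.6875
risk, subject-line-B recipients = 72/200 = 0.3600
risk difference = 0.6875 − 0.3600 = 0.3275 → 32.750 percentage points

32.750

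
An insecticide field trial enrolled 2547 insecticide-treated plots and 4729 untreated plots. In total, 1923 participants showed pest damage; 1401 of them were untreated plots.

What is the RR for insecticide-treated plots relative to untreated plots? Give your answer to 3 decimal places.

RR ≈ 0.692

insecticide-treated plots with the outcome: 1923 − 1401 = 522
insecticide-treated plots without the outcome: 2547 − 522 = 2025
untreated plots without the outcome: 4729 − 1401 = 3328
risk, insecticide-treated plots = 522/2547 = 0.2049
risk, untreated plots = 1401/4729 = 0.2963
RR = 0.2049 / 0.2963 = 0.692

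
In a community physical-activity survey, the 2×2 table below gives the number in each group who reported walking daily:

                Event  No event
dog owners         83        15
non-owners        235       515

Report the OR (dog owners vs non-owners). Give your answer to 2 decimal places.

12.13

odds, dog owners = 83/15 = 5.5333
odds, non-owners = 235/515 = 0.4563
OR = 5.5333 / 0.4563 = 12.13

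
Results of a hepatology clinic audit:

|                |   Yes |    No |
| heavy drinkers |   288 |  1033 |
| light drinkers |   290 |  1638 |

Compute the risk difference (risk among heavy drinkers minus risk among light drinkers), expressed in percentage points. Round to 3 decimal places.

risk, heavy drinkers = 288/1321 = 0.2180
risk, light drinkers = 290/1928 = 0.1504
risk difference = 0.2180 − 0.1504 = 0.0676 → 6.760 percentage points

6.760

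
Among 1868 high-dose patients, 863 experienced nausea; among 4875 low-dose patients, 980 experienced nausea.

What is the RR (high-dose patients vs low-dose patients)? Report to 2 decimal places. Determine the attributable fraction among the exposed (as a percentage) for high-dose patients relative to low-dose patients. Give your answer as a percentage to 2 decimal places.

risk, high-dose patients = 863/1868 = 0.4620
risk, low-dose patients = 980/4875 = 0.2010
RR = 0.4620 / 0.2010 = 2.30
AR% = (0.4620 − 0.2010) / 0.4620 = 0.5649 → 56.49%

RR = 2.30; AR% = 56.49%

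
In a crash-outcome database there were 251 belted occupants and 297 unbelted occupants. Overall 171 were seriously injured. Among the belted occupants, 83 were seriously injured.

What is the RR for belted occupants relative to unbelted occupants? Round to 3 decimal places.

1.116

belted occupants without the outcome: 251 − 83 = 168
unbelted occupants with the outcome: 171 − 83 = 88
unbelted occupants without the outcome: 297 − 88 = 209
risk, belted occupants = 83/251 = 0.3307
risk, unbelted occupants = 88/297 = 0.2963
RR = 0.3307 / 0.2963 = 1.116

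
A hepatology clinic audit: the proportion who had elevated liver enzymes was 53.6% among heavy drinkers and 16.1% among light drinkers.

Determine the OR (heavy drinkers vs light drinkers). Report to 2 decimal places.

odds, heavy drinkers = 0.5360/0.4640 = 1.1552
odds, light drinkers = 0.1610/0.8390 = 0.1919
OR = 1.1552 / 0.1919 = 6.02

6.02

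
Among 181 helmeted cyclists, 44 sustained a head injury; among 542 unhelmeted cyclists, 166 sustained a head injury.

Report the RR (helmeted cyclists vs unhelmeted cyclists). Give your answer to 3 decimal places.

risk, helmeted cyclists = 44/181 = 0.2431
risk, unhelmeted cyclists = 166/542 = 0.3063
RR = 0.2431 / 0.3063 = 0.794

RR ≈ 0.794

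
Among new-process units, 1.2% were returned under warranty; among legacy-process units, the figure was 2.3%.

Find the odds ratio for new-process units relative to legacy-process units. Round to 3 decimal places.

OR: 0.516

odds, new-process units = 0.01200/0.98800 = 0.01215
odds, legacy-process units = 0.02300/0.97700 = 0.02354
OR = 0.01215 / 0.02354 = 0.516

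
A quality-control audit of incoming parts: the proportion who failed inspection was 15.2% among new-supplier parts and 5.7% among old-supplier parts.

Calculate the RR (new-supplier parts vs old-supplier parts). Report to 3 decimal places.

RR = 0.1520 / 0.0570 = 2.667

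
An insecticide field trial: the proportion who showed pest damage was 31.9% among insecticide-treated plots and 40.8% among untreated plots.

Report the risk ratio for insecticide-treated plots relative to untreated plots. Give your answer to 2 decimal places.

RR = 0.3190 / 0.4080 = 0.78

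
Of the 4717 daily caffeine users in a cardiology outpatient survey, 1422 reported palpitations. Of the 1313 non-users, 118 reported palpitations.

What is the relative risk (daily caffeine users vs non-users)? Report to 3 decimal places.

risk, daily caffeine users = 1422/4717 = 0.3015
risk, non-users = 118/1313 = 0.0899
RR = 0.3015 / 0.0899 = 3.354

RR ≈ 3.354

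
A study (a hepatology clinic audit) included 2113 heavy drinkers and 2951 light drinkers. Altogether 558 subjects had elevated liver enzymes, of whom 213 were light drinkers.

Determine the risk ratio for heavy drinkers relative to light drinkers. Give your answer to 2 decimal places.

2.26

heavy drinkers with the outcome: 558 − 213 = 345
heavy drinkers without the outcome: 2113 − 345 = 1768
light drinkers without the outcome: 2951 − 213 = 2738
risk, heavy drinkers = 345/2113 = 0.1633
risk, light drinkers = 213/2951 = 0.0722
RR = 0.1633 / 0.0722 = 2.26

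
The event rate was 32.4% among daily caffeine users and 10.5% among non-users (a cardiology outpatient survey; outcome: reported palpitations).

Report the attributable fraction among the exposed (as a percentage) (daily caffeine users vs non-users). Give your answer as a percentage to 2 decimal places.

AR% = (0.3240 − 0.1050) / 0.3240 = 0.6759 → 67.59%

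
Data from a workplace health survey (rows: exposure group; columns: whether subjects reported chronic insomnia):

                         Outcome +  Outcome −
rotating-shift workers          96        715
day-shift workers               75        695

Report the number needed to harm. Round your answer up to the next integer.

risk, rotating-shift workers = 96/811 = 0.118372
risk, day-shift workers = 75/770 = 0.097403
absolute risk difference = 0.020970
1 / 0.020970 = 47.687 → round up → 48

48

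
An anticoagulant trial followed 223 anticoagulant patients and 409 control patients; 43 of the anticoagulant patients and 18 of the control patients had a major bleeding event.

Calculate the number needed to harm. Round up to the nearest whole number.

risk, anticoagulant patients = 43/223 = 0.192825
risk, control patients = 18/409 = 0.044010
absolute risk difference = 0.148815
1 / 0.148815 = 6.720 → round up → 7

NNH ≈ 7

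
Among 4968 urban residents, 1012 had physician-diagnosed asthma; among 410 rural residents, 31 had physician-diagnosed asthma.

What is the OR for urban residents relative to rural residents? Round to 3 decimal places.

OR = (1012 × 379) / (3956 × 31) = 383548/122636 ≈ 3.128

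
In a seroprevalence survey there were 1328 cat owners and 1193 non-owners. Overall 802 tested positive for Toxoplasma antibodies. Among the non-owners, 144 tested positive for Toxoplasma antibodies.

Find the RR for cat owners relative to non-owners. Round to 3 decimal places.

cat owners with the outcome: 802 − 144 = 658
cat owners without the outcome: 1328 − 658 = 670
non-owners without the outcome: 1193 − 144 = 1049
risk, cat owners = 658/1328 = 0.4955
risk, non-owners = 144/1193 = 0.1207
RR = 0.4955 / 0.1207 = 4.105

4.105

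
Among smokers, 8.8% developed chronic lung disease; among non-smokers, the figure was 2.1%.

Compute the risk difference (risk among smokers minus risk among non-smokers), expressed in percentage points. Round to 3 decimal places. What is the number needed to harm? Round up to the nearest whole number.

risk difference = 0.08800 − 0.02100 = 0.06700 → 6.700 percentage points
absolute risk difference = 0.067000
1 / 0.067000 = 14.925 → round up → 15

RD = 6.700; NNH = 15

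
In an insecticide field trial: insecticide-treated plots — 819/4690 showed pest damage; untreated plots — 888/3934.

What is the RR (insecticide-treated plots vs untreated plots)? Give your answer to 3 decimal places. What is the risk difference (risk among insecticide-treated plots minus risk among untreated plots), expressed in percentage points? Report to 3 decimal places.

RR = 0.774; RD = -5.110

risk, insecticide-treated plots = 819/4690 = 0.1746
risk, untreated plots = 888/3934 = 0.2257
RR = 0.1746 / 0.2257 = 0.774
risk difference = 0.1746 − 0.2257 = -0.0511 → -5.110 percentage points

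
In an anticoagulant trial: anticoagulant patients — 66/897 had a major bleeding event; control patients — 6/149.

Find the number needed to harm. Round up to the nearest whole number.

risk, anticoagulant patients = 66/897 = 0.073579
risk, control patients = 6/149 = 0.040268
absolute risk difference = 0.033310
1 / 0.033310 = 30.021 → round up → 31

NNH = 31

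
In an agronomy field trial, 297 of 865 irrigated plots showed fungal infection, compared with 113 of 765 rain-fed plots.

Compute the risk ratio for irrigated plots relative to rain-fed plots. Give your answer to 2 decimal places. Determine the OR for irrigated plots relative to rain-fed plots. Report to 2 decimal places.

risk, irrigated plots = 297/865 = 0.3434
risk, rain-fed plots = 113/765 = 0.1477
RR = 0.3434 / 0.1477 = 2.32
odds, irrigated plots = 297/568 = 0.5229
odds, rain-fed plots = 113/652 = 0.1733
OR = 0.5229 / 0.1733 = 3.02

RR = 2.32; OR = 3.02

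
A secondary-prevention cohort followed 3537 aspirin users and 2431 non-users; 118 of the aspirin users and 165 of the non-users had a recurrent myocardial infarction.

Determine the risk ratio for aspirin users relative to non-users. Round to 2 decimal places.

risk, aspirin users = 118/3537 = 0.03336
risk, non-users = 165/2431 = 0.06787
RR = 0.03336 / 0.06787 = 0.49

0.49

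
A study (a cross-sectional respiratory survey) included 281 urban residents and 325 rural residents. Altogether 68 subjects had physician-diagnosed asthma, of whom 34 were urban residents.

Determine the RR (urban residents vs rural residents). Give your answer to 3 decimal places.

urban residents without the outcome: 281 − 34 = 247
rural residents with the outcome: 68 − 34 = 34
rural residents without the outcome: 325 − 34 = 291
risk, urban residents = 34/281 = 0.1210
risk, rural residents = 34/325 = 0.1046
RR = 0.1210 / 0.1046 = 1.157

RR = 1.157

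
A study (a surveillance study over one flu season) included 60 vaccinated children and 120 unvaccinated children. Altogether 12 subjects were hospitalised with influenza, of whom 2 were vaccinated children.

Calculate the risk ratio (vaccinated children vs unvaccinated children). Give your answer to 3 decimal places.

0.400

vaccinated children without the outcome: 60 − 2 = 58
unvaccinated children with the outcome: 12 − 2 = 10
unvaccinated children without the outcome: 120 − 10 = 110
risk, vaccinated children = 2/60 = 0.03333
risk, unvaccinated children = 10/120 = 0.08333
RR = 0.03333 / 0.08333 = 0.400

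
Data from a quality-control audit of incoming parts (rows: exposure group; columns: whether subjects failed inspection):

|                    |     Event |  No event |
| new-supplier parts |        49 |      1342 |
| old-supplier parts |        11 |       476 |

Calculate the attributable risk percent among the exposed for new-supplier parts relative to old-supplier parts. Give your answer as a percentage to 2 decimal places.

risk, new-supplier parts = 49/1391 = 0.03523
risk, old-supplier parts = 11/487 = 0.02259
AR% = (0.03523 − 0.02259) / 0.03523 = 0.3588 → 35.88%

AR%: 35.88%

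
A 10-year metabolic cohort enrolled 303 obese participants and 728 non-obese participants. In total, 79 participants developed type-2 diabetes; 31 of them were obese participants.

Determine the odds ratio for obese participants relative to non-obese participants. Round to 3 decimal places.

obese participants without the outcome: 303 − 31 = 272
non-obese participants with the outcome: 79 − 31 = 48
non-obese participants without the outcome: 728 − 48 = 680
odds, obese participants = 31/272 = 0.1140
odds, non-obese participants = 48/680 = 0.0706
OR = 0.1140 / 0.0706 = 1.615

OR ≈ 1.615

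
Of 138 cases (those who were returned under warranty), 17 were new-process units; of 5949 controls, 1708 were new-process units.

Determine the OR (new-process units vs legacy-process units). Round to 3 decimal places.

0.349

odds, new-process units = 17/1708 = 0.00995
odds, legacy-process units = 121/4241 = 0.02853
OR = 0.00995 / 0.02853 = 0.349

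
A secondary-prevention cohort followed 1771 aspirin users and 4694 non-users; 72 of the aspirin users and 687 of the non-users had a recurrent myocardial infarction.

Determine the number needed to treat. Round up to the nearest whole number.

NNT: 10

risk, aspirin users = 72/1771 = 0.040655
risk, non-users = 687/4694 = 0.146357
absolute risk difference = 0.105702
1 / 0.105702 = 9.461 → round up → 10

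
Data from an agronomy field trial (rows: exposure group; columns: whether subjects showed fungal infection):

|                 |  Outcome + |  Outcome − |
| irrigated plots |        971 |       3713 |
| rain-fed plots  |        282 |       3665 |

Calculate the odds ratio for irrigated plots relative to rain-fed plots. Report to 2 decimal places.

OR = (971 × 3665) / (3713 × 282) = 3558715/1047066 ≈ 3.40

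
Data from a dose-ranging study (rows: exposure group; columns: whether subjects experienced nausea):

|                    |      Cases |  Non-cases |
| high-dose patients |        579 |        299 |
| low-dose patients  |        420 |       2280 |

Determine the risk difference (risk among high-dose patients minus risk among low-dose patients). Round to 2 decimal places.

risk, high-dose patients = 579/878 = 0.6595
risk, low-dose patients = 420/2700 = 0.1556
risk difference = 0.6595 − 0.1556 = 0.50

0.50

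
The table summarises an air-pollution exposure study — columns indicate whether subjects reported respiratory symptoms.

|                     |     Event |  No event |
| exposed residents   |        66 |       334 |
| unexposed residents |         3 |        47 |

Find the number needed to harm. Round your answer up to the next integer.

10

risk, exposed residents = 66/400 = 0.165000
risk, unexposed residents = 3/50 = 0.060000
absolute risk difference = 0.105000
1 / 0.105000 = 9.524 → round up → 10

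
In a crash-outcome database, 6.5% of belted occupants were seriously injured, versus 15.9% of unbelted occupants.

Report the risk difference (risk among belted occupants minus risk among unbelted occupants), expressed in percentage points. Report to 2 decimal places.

-9.40

risk difference = 0.0650 − 0.1590 = -0.0940 → -9.40 percentage points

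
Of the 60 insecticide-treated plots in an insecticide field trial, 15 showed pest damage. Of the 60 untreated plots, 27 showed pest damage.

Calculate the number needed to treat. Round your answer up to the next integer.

risk, insecticide-treated plots = 15/60 = 0.250000
risk, untreated plots = 27/60 = 0.450000
absolute risk difference = 0.200000
1 / 0.200000 = 5.000 → round up → 5

NNT: 5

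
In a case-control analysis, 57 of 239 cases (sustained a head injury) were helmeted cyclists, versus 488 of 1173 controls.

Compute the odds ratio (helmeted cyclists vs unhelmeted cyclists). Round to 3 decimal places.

OR = (57 × 685) / (488 × 182) = 39045/88816 ≈ 0.440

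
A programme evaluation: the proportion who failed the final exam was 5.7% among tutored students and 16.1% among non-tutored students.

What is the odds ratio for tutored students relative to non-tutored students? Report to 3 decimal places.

odds, tutored students = 0.0570/0.9430 = 0.0604
odds, non-tutored students = 0.1610/0.8390 = 0.1919
OR = 0.0604 / 0.1919 = 0.315

0.315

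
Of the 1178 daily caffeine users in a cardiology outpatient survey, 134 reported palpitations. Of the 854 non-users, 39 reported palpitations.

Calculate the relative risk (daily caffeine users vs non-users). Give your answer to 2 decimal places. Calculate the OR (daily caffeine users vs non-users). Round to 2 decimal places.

RR = 2.49; OR = 2.68

risk, daily caffeine users = 134/1178 = 0.11375
risk, non-users = 39/854 = 0.04567
RR = 0.11375 / 0.04567 = 2.49
OR = (134 × 815) / (1044 × 39) = 109210/40716 ≈ 2.68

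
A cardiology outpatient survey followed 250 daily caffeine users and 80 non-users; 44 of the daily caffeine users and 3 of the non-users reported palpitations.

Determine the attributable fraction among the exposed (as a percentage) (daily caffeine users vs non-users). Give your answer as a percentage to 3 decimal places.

AR%: 78.693%

risk, daily caffeine users = 44/250 = 0.17600
risk, non-users = 3/80 = 0.03750
AR% = (0.17600 − 0.03750) / 0.17600 = 0.7869 → 78.693%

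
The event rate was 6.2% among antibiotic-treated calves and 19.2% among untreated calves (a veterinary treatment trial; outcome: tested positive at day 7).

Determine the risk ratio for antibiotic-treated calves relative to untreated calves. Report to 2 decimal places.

RR = 0.0620 / 0.1920 = 0.32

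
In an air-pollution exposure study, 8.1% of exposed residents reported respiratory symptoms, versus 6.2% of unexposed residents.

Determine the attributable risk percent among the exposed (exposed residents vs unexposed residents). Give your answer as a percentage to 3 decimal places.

AR% = (0.0810 − 0.0620) / 0.0810 = 0.2346 → 23.457%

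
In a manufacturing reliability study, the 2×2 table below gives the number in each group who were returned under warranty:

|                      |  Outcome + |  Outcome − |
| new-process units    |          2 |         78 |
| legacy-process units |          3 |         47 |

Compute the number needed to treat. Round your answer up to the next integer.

NNT = 29

risk, new-process units = 2/80 = 0.025000
risk, legacy-process units = 3/50 = 0.060000
absolute risk difference = 0.035000
1 / 0.035000 = 28.571 → round up → 29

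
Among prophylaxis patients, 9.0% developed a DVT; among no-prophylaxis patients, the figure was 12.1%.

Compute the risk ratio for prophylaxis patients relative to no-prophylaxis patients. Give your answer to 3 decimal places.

RR = 0.0900 / 0.1210 = 0.744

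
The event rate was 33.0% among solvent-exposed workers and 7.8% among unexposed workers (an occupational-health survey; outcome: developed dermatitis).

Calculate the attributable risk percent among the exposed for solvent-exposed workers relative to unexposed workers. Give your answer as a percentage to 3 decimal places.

AR% = (0.3300 − 0.0780) / 0.3300 = 0.7636 → 76.364%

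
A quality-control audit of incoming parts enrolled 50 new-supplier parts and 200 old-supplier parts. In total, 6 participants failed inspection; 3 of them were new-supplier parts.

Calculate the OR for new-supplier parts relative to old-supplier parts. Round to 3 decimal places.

new-supplier parts without the outcome: 50 − 3 = 47
old-supplier parts with the outcome: 6 − 3 = 3
old-supplier parts without the outcome: 200 − 3 = 197
OR = (3 × 197) / (47 × 3) = 591/141 ≈ 4.191

4.191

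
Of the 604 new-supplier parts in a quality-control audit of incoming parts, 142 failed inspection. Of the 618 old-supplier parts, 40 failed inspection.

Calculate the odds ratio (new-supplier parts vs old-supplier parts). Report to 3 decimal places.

OR = (142 × 578) / (462 × 40) = 82076/18480 ≈ 4.441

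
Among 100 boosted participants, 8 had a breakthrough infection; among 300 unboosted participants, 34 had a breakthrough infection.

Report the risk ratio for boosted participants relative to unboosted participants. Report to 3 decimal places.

risk, boosted participants = 8/100 = 0.0800
risk, unboosted participants = 34/300 = 0.1133
RR = 0.0800 / 0.1133 = 0.706

RR: 0.706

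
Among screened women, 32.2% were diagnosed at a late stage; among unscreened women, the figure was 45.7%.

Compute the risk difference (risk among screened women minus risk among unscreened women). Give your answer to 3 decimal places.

risk difference = 0.3220 − 0.4570 = -0.135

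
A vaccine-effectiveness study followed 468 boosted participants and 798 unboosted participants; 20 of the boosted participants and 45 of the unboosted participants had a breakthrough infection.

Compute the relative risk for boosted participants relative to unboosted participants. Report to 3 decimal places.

risk, boosted participants = 20/468 = 0.04274
risk, unboosted participants = 45/798 = 0.05639
RR = 0.04274 / 0.05639 = 0.758

RR ≈ 0.758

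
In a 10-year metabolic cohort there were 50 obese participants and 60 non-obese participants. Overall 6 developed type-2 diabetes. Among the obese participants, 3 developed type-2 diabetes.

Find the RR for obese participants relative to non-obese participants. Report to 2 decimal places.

obese participants without the outcome: 50 − 3 = 47
non-obese participants with the outcome: 6 − 3 = 3
non-obese participants without the outcome: 60 − 3 = 57
risk, obese participants = 3/50 = 0.0600
risk, non-obese participants = 3/60 = 0.0500
RR = 0.0600 / 0.0500 = 1.20

1.20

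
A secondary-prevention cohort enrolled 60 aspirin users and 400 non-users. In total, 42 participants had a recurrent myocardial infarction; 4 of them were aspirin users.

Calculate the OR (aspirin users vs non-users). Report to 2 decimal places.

0.68

aspirin users without the outcome: 60 − 4 = 56
non-users with the outcome: 42 − 4 = 38
non-users without the outcome: 400 − 38 = 362
OR = (4 × 362) / (56 × 38) = 1448/2128 ≈ 0.68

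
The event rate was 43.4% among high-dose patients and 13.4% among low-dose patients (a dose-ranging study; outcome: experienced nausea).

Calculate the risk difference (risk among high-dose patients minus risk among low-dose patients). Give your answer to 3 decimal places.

risk difference = 0.4340 − 0.1340 = 0.300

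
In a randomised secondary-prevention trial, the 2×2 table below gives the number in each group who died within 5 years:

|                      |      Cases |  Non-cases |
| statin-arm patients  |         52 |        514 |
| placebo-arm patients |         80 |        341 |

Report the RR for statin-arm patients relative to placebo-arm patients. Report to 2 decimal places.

0.48

risk, statin-arm patients = 52/566 = 0.0919
risk, placebo-arm patients = 80/421 = 0.1900
RR = 0.0919 / 0.1900 = 0.48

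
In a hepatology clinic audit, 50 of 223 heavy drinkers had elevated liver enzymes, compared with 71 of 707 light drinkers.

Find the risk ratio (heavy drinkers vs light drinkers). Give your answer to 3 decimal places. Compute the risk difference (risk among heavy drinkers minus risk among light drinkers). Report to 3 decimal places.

RR = 2.233; RD = 0.124

risk, heavy drinkers = 50/223 = 0.2242
risk, light drinkers = 71/707 = 0.1004
RR = 0.2242 / 0.1004 = 2.233
risk difference = 0.2242 − 0.1004 = 0.124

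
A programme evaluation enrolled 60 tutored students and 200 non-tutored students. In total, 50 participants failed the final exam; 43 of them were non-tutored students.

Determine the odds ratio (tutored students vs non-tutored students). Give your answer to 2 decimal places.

tutored students with the outcome: 50 − 43 = 7
tutored students without the outcome: 60 − 7 = 53
non-tutored students without the outcome: 200 − 43 = 157
OR = (7 × 157) / (53 × 43) = 1099/2279 ≈ 0.48

OR = 0.48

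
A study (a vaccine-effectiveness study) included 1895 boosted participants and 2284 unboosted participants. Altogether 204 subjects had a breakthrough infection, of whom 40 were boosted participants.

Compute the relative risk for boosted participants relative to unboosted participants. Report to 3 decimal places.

RR: 0.294

boosted participants without the outcome: 1895 − 40 = 1855
unboosted participants with the outcome: 204 − 40 = 164
unboosted participants without the outcome: 2284 − 164 = 2120
risk, boosted participants = 40/1895 = 0.02111
risk, unboosted participants = 164/2284 = 0.07180
RR = 0.02111 / 0.07180 = 0.294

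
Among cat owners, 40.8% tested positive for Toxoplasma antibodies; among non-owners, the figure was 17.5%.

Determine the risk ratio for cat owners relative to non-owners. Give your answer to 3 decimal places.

RR = 0.4080 / 0.1750 = 2.331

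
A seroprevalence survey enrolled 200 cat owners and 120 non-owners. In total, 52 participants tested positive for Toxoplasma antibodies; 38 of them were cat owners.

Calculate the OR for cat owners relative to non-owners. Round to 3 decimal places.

cat owners without the outcome: 200 − 38 = 162
non-owners with the outcome: 52 − 38 = 14
non-owners without the outcome: 120 − 14 = 106
OR = (38 × 106) / (162 × 14) = 4028/2268 ≈ 1.776

1.776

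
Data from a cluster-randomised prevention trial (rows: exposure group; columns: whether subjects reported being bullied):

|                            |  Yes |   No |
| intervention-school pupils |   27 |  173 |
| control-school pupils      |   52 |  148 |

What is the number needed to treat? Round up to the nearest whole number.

risk, intervention-school pupils = 27/200 = 0.135000
risk, control-school pupils = 52/200 = 0.260000
absolute risk difference = 0.125000
1 / 0.125000 = 8.000 → round up → 8

NNT = 8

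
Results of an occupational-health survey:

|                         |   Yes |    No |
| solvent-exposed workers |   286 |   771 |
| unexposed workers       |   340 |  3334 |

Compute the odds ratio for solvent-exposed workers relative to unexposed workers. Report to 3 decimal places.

OR = (286 × 3334) / (771 × 340) = 953524/262140 ≈ 3.637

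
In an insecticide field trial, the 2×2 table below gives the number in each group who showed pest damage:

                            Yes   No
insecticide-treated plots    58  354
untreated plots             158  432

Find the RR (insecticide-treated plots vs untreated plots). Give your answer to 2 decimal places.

RR = 0.53

risk, insecticide-treated plots = 58/412 = 0.1408
risk, untreated plots = 158/590 = 0.2678
RR = 0.1408 / 0.2678 = 0.53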